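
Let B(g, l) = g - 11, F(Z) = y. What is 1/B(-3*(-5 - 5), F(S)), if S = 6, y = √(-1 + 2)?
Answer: 1/19 ≈ 0.052632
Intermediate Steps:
y = 1 (y = √1 = 1)
F(Z) = 1
B(g, l) = -11 + g
1/B(-3*(-5 - 5), F(S)) = 1/(-11 - 3*(-5 - 5)) = 1/(-11 - 3*(-10)) = 1/(-11 + 30) = 1/19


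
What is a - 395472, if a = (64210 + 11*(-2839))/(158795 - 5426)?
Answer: -60653112187/153369 ≈ -3.9547e+5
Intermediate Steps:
a = 32981/153369 (a = (64210 - 31229)/153369 = 32981*(1/153369) = 32981/153369 ≈ 0.21504)
a - 395472 = 32981/153369 - 395472 = -60653112187/153369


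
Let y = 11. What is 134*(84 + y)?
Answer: 12730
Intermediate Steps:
134*(84 + y) = 134*(84 + 11) = 134*95 = 12730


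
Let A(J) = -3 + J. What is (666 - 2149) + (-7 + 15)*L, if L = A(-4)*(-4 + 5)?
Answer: -1539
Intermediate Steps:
L = -7 (L = (-3 - 4)*(-4 + 5) = -7*1 = -7)
(666 - 2149) + (-7 + 15)*L = (666 - 2149) + (-7 + 15)*(-7) = -1483 + 8*(-7) = -1483 - 56 = -1539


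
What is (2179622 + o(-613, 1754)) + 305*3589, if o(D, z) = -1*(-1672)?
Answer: 3275939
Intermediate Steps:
o(D, z) = 1672
(2179622 + o(-613, 1754)) + 305*3589 = (2179622 + 1672) + 305*3589 = 2181294 + 1094645 = 3275939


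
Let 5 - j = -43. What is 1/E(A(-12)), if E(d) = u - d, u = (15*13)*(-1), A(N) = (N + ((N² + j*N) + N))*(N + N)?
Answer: -1/11139 ≈ -8.9775e-5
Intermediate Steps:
j = 48 (j = 5 - 1*(-43) = 5 + 43 = 48)
A(N) = 2*N*(N² + 50*N) (A(N) = (N + ((N² + 48*N) + N))*(N + N) = (N + (N² + 49*N))*(2*N) = (N² + 50*N)*(2*N) = 2*N*(N² + 50*N))
u = -195 (u = 195*(-1) = -195)
E(d) = -195 - d
1/E(A(-12)) = 1/(-195 - 2*(-12)²*(50 - 12)) = 1/(-195 - 2*144*38) = 1/(-195 - 1*10944) = 1/(-195 - 10944) = 1/(-11139) = -1/11139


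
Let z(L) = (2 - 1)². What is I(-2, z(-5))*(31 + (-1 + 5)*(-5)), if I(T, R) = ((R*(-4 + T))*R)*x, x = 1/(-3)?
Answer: 22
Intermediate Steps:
x = -⅓ (x = 1*(-⅓) = -⅓ ≈ -0.33333)
z(L) = 1 (z(L) = 1² = 1)
I(T, R) = -R²*(-4 + T)/3 (I(T, R) = ((R*(-4 + T))*R)*(-⅓) = (R²*(-4 + T))*(-⅓) = -R²*(-4 + T)/3)
I(-2, z(-5))*(31 + (-1 + 5)*(-5)) = ((⅓)*1²*(4 - 1*(-2)))*(31 + (-1 + 5)*(-5)) = ((⅓)*1*(4 + 2))*(31 + 4*(-5)) = ((⅓)*1*6)*(31 - 20) = 2*11 = 22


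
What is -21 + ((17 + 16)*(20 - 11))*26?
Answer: 7701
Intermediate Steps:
-21 + ((17 + 16)*(20 - 11))*26 = -21 + (33*9)*26 = -21 + 297*26 = -21 + 7722 = 7701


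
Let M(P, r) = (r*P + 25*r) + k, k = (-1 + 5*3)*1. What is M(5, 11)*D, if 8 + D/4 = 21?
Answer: 17888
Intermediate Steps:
D = 52 (D = -32 + 4*21 = -32 + 84 = 52)
k = 14 (k = (-1 + 15)*1 = 14*1 = 14)
M(P, r) = 14 + 25*r + P*r (M(P, r) = (r*P + 25*r) + 14 = (P*r + 25*r) + 14 = (25*r + P*r) + 14 = 14 + 25*r + P*r)
M(5, 11)*D = (14 + 25*11 + 5*11)*52 = (14 + 275 + 55)*52 = 344*52 = 17888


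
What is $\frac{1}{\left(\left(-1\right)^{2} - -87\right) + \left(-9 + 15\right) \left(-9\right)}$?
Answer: $\frac{1}{34} \approx 0.029412$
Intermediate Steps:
$\frac{1}{\left(\left(-1\right)^{2} - -87\right) + \left(-9 + 15\right) \left(-9\right)} = \frac{1}{\left(1 + 87\right) + 6 \left(-9\right)} = \frac{1}{88 - 54} = \frac{1}{34}$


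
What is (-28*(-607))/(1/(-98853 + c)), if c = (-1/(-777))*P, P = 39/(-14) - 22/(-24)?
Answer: -3916326220927/2331 ≈ -1.6801e+9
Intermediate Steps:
P = -157/84 (P = 39*(-1/14) - 22*(-1/24) = -39/14 + 11/12 = -157/84 ≈ -1.8690)
c = -157/65268 (c = -1/(-777)*(-157/84) = -1*(-1/777)*(-157/84) = (1/777)*(-157/84) = -157/65268 ≈ -0.0024055)
(-28*(-607))/(1/(-98853 + c)) = (-28*(-607))/(1/(-98853 - 157/65268)) = 16996/(1/(-6451937761/65268)) = 16996/(-65268/6451937761) = 16996*(-6451937761/65268) = -3916326220927/2331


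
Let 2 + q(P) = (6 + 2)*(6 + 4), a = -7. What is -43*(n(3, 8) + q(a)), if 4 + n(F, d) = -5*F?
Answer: -2537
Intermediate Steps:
n(F, d) = -4 - 5*F
q(P) = 78 (q(P) = -2 + (6 + 2)*(6 + 4) = -2 + 8*10 = -2 + 80 = 78)
-43*(n(3, 8) + q(a)) = -43*((-4 - 5*3) + 78) = -43*((-4 - 15) + 78) = -43*(-19 + 78) = -43*59 = -2537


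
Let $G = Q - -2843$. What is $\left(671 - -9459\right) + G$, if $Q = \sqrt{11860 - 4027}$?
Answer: $12973 + \sqrt{7833} \approx 13062.0$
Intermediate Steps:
$Q = \sqrt{7833} \approx 88.504$
$G = 2843 + \sqrt{7833}$ ($G = \sqrt{7833} - -2843 = \sqrt{7833} + 2843 = 2843 + \sqrt{7833} \approx 2931.5$)
$\left(671 - -9459\right) + G = \left(671 - -9459\right) + \left(2843 + \sqrt{7833}\right) = \left(671 + 9459\right) + \left(2843 + \sqrt{7833}\right) = 10130 + \left(2843 + \sqrt{7833}\right) = 12973 + \sqrt{7833}$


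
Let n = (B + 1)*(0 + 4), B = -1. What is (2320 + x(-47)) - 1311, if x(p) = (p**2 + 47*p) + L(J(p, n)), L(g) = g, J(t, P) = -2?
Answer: 1007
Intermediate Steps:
n = 0 (n = (-1 + 1)*(0 + 4) = 0*4 = 0)
x(p) = -2 + p**2 + 47*p (x(p) = (p**2 + 47*p) - 2 = -2 + p**2 + 47*p)
(2320 + x(-47)) - 1311 = (2320 + (-2 + (-47)**2 + 47*(-47))) - 1311 = (2320 + (-2 + 2209 - 2209)) - 1311 = (2320 - 2) - 1311 = 2318 - 1311 = 1007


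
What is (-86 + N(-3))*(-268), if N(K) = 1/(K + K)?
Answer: 69278/3 ≈ 23093.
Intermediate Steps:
N(K) = 1/(2*K)
(-86 + N(-3))*(-268) = (-86 + (½)/(-3))*(-268) = (-86 + (½)*(-⅓))*(-268) = (-86 - ⅙)*(-268) = -517/6*(-268) = 69278/3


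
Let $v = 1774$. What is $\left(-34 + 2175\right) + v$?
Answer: $3915$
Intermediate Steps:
$\left(-34 + 2175\right) + v = \left(-34 + 2175\right) + 1774 = 2141 + 1774 = 3915$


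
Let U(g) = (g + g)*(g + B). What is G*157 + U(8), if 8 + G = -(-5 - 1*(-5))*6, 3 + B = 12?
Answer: -984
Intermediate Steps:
B = 9 (B = -3 + 12 = 9)
U(g) = 2*g*(9 + g) (U(g) = (g + g)*(g + 9) = (2*g)*(9 + g) = 2*g*(9 + g))
G = -8 (G = -8 - (-5 - 1*(-5))*6 = -8 - (-5 + 5)*6 = -8 - 1*0*6 = -8 + 0*6 = -8 + 0 = -8)
G*157 + U(8) = -8*157 + 2*8*(9 + 8) = -1256 + 2*8*17 = -1256 + 272 = -984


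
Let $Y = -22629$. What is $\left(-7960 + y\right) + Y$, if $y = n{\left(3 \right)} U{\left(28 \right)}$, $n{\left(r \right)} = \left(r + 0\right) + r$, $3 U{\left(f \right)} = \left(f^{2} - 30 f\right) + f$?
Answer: $-30645$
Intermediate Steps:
$U{\left(f \right)} = - \frac{29 f}{3} + \frac{f^{2}}{3}$ ($U{\left(f \right)} = \frac{\left(f^{2} - 30 f\right) + f}{3} = \frac{f^{2} - 29 f}{3} = - \frac{29 f}{3} + \frac{f^{2}}{3}$)
$n{\left(r \right)} = 2 r$ ($n{\left(r \right)} = r + r = 2 r$)
$y = -56$ ($y = 2 \cdot 3 \cdot \frac{1}{3} \cdot 28 \left(-29 + 28\right) = 6 \cdot \frac{1}{3} \cdot 28 \left(-1\right) = 6 \left(- \frac{28}{3}\right) = -56$)
$\left(-7960 + y\right) + Y = \left(-7960 - 56\right) - 22629 = -8016 - 22629 = -30645$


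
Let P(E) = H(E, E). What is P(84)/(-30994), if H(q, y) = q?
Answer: -42/15497 ≈ -0.0027102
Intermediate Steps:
P(E) = E
P(84)/(-30994) = 84/(-30994) = 84*(-1/30994) = -42/15497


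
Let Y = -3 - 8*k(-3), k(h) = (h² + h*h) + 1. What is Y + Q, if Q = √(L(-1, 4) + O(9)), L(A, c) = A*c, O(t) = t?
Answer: -155 + √5 ≈ -152.76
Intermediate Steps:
k(h) = 1 + 2*h² (k(h) = (h² + h²) + 1 = 2*h² + 1 = 1 + 2*h²)
Q = √5 (Q = √(-1*4 + 9) = √(-4 + 9) = √5 ≈ 2.2361)
Y = -155 (Y = -3 - 8*(1 + 2*(-3)²) = -3 - 8*(1 + 2*9) = -3 - 8*(1 + 18) = -3 - 8*19 = -3 - 152 = -155)
Y + Q = -155 + √5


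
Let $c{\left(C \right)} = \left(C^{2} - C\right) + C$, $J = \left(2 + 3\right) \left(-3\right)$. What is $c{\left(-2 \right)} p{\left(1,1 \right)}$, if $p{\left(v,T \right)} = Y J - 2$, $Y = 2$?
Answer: $-128$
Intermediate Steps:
$J = -15$ ($J = 5 \left(-3\right) = -15$)
$p{\left(v,T \right)} = -32$ ($p{\left(v,T \right)} = 2 \left(-15\right) - 2 = -30 + \left(-4 + 2\right) = -30 - 2 = -32$)
$c{\left(C \right)} = C^{2}$
$c{\left(-2 \right)} p{\left(1,1 \right)} = \left(-2\right)^{2} \left(-32\right) = 4 \left(-32\right) = -128$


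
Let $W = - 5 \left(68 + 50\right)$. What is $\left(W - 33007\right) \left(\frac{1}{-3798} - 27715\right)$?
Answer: $\frac{392941444543}{422} \approx 9.3114 \cdot 10^{8}$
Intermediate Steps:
$W = -590$ ($W = \left(-5\right) 118 = -590$)
$\left(W - 33007\right) \left(\frac{1}{-3798} - 27715\right) = \left(-590 - 33007\right) \left(\frac{1}{-3798} - 27715\right) = - 33597 \left(- \frac{1}{3798} - 27715\right) = \left(-33597\right) \left(- \frac{105261571}{3798}\right) = \frac{392941444543}{422}$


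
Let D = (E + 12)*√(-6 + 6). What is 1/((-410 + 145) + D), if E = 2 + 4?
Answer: -1/265 ≈ -0.0037736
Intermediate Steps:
E = 6
D = 0 (D = (6 + 12)*√(-6 + 6) = 18*√0 = 18*0 = 0)
1/((-410 + 145) + D) = 1/((-410 + 145) + 0) = 1/(-265 + 0) = 1/(-265) = -1/265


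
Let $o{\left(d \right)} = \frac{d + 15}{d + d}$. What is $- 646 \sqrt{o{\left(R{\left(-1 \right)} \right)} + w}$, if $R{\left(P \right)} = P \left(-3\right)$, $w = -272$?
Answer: $- 646 i \sqrt{269} \approx - 10595.0 i$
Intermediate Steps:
$R{\left(P \right)} = - 3 P$
$o{\left(d \right)} = \frac{15 + d}{2 d}$
$- 646 \sqrt{o{\left(R{\left(-1 \right)} \right)} + w} = - 646 \sqrt{\frac{15 - -3}{2 \left(\left(-3\right) \left(-1\right)\right)} - 272} = - 646 \sqrt{\frac{15 + 3}{2 \cdot 3} - 272} = - 646 \sqrt{\frac{1}{2} \cdot \frac{1}{3} \cdot 18 - 272} = - 646 \sqrt{3 - 272} = - 646 \sqrt{-269} = - 646 i \sqrt{269}$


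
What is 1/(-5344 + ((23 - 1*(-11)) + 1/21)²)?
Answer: -441/1845479 ≈ -0.00023896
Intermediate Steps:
1/(-5344 + ((23 - 1*(-11)) + 1/21)²) = 1/(-5344 + ((23 + 11) + 1/21)²) = 1/(-5344 + (34 + 1/21)²) = 1/(-5344 + (715/21)²) = 1/(-5344 + 511225/441) = 1/(-1845479/441) = -441/1845479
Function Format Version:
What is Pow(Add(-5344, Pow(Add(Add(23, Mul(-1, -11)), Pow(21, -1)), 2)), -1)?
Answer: Rational(-441, 1845479) ≈ -0.00023896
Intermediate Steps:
Pow(Add(-5344, Pow(Add(Add(23, Mul(-1, -11)), Pow(21, -1)), 2)), -1) = Pow(Add(-5344, Pow(Add(Add(23, 11), Rational(1, 21)), 2)), -1) = Pow(Add(-5344, Pow(Add(34, Rational(1, 21)), 2)), -1) = Pow(Add(-5344, Pow(Rational(715, 21), 2)), -1) = Pow(Add(-5344, Rational(511225, 441)), -1) = Pow(Rational(-1845479, 441), -1) = Rational(-441, 1845479)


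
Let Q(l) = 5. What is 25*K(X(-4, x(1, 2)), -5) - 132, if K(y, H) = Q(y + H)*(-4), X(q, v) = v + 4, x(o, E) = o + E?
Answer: -632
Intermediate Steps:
x(o, E) = E + o
X(q, v) = 4 + v
K(y, H) = -20 (K(y, H) = 5*(-4) = -20)
25*K(X(-4, x(1, 2)), -5) - 132 = 25*(-20) - 132 = -500 - 132 = -632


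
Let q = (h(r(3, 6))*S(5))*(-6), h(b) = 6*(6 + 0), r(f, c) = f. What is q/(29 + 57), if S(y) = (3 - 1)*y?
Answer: -1080/43 ≈ -25.116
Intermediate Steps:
S(y) = 2*y
h(b) = 36 (h(b) = 6*6 = 36)
q = -2160 (q = (36*(2*5))*(-6) = (36*10)*(-6) = 360*(-6) = -2160)
q/(29 + 57) = -2160/(29 + 57) = -2160/86 = -2160*1/86 = -1080/43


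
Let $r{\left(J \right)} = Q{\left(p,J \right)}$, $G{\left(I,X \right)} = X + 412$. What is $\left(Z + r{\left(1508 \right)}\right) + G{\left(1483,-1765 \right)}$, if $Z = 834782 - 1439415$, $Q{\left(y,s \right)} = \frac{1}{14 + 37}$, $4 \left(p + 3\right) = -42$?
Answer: $- \frac{30905285}{51} \approx -6.0599 \cdot 10^{5}$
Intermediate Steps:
$p = - \frac{27}{2}$ ($p = -3 + \frac{1}{4} \left(-42\right) = -3 - \frac{21}{2} = - \frac{27}{2} \approx -13.5$)
$Q{\left(y,s \right)} = \frac{1}{51}$
$G{\left(I,X \right)} = 412 + X$
$r{\left(J \right)} = \frac{1}{51}$
$Z = -604633$ ($Z = 834782 - 1439415 = -604633$)
$\left(Z + r{\left(1508 \right)}\right) + G{\left(1483,-1765 \right)} = \left(-604633 + \frac{1}{51}\right) + \left(412 - 1765\right) = - \frac{30836282}{51} - 1353 = - \frac{30905285}{51}$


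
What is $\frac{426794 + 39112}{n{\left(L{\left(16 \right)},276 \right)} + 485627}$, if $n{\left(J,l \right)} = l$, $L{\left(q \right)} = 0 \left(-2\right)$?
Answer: $\frac{465906}{485903} \approx 0.95885$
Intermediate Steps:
$L{\left(q \right)} = 0$
$\frac{426794 + 39112}{n{\left(L{\left(16 \right)},276 \right)} + 485627} = \frac{426794 + 39112}{276 + 485627} = \frac{465906}{485903}$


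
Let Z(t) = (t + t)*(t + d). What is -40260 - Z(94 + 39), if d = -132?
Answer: -40526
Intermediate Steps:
Z(t) = 2*t*(-132 + t) (Z(t) = (t + t)*(t - 132) = (2*t)*(-132 + t) = 2*t*(-132 + t))
-40260 - Z(94 + 39) = -40260 - 2*(94 + 39)*(-132 + (94 + 39)) = -40260 - 2*133*(-132 + 133) = -40260 - 2*133 = -40260 - 1*266 = -40260 - 266 = -40526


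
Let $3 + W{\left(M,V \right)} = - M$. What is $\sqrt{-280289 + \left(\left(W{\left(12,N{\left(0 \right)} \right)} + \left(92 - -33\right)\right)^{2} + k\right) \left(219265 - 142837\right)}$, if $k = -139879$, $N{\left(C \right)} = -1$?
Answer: $i \sqrt{9766173701} \approx 98824.0 i$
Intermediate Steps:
$W{\left(M,V \right)} = -3 - M$
$\sqrt{-280289 + \left(\left(W{\left(12,N{\left(0 \right)} \right)} + \left(92 - -33\right)\right)^{2} + k\right) \left(219265 - 142837\right)} = \sqrt{-280289 + \left(\left(\left(-3 - 12\right) + \left(92 - -33\right)\right)^{2} - 139879\right) \left(219265 - 142837\right)} = \sqrt{-280289 + \left(\left(\left(-3 - 12\right) + \left(92 + 33\right)\right)^{2} - 139879\right) 76428} = \sqrt{-280289 + \left(\left(-15 + 125\right)^{2} - 139879\right) 76428} = \sqrt{-280289 + \left(110^{2} - 139879\right) 76428} = \sqrt{-280289 + \left(12100 - 139879\right) 76428} = \sqrt{-280289 - 9765893412} = \sqrt{-9766173701} = i \sqrt{9766173701}$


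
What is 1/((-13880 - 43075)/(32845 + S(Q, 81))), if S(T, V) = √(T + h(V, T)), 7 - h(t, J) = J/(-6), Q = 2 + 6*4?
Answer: -6569/11391 - 4*√21/170865 ≈ -0.57679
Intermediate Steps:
Q = 26 (Q = 2 + 24 = 26)
h(t, J) = 7 + J/6 (h(t, J) = 7 - J/(-6) = 7 - J*(-1)/6 = 7 - (-1)*J/6 = 7 + J/6)
S(T, V) = √(7 + 7*T/6) (S(T, V) = √(T + (7 + T/6)) = √(7 + 7*T/6))
1/((-13880 - 43075)/(32845 + S(Q, 81))) = 1/((-13880 - 43075)/(32845 + √(252 + 42*26)/6)) = 1/(-56955/(32845 + √(252 + 1092)/6)) = 1/(-56955/(32845 + √1344/6)) = 1/(-56955/(32845 + (8*√21)/6)) = 1/(-56955/(32845 + 4*√21/3)) = -6569/11391 - 4*√21/170865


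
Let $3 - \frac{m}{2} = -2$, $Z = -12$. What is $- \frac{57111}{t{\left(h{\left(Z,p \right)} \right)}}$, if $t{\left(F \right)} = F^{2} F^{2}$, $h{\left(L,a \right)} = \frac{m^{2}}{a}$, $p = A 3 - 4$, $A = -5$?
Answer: $- \frac{7442762631}{100000000} \approx -74.428$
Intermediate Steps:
$m = 10$ ($m = 6 - -4 = 6 + 4 = 10$)
$p = -19$ ($p = \left(-5\right) 3 - 4 = -15 - 4 = -19$)
$h{\left(L,a \right)} = \frac{100}{a}$ ($h{\left(L,a \right)} = \frac{10^{2}}{a} = \frac{100}{a}$)
$t{\left(F \right)} = F^{4}$
$- \frac{57111}{t{\left(h{\left(Z,p \right)} \right)}} = - \frac{57111}{\left(\frac{100}{-19}\right)^{4}} = - \frac{57111}{\left(100 \left(- \frac{1}{19}\right)\right)^{4}} = - \frac{57111}{\left(- \frac{100}{19}\right)^{4}} = - \frac{57111}{\frac{100000000}{130321}} = \left(-57111\right) \frac{130321}{100000000} = - \frac{7442762631}{100000000}$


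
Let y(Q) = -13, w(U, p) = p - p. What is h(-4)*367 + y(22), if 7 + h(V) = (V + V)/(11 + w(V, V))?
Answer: -31338/11 ≈ -2848.9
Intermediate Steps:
w(U, p) = 0
h(V) = -7 + 2*V/11 (h(V) = -7 + (V + V)/(11 + 0) = -7 + (2*V)/11 = -7 + (2*V)*(1/11) = -7 + 2*V/11)
h(-4)*367 + y(22) = (-7 + (2/11)*(-4))*367 - 13 = (-7 - 8/11)*367 - 13 = -85/11*367 - 13 = -31195/11 - 13 = -31338/11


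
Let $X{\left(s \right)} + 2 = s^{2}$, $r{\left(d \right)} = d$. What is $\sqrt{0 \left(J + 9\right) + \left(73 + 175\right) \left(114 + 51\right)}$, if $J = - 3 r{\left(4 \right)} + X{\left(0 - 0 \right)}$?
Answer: $2 \sqrt{10230} \approx 202.29$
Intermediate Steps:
$X{\left(s \right)} = -2 + s^{2}$
$J = -14$ ($J = \left(-3\right) 4 - \left(2 - \left(0 - 0\right)^{2}\right) = -12 - \left(2 - \left(0 + 0\right)^{2}\right) = -12 - \left(2 - 0^{2}\right) = -12 + \left(-2 + 0\right) = -12 - 2 = -14$)
$\sqrt{0 \left(J + 9\right) + \left(73 + 175\right) \left(114 + 51\right)} = \sqrt{0 \left(-14 + 9\right) + \left(73 + 175\right) \left(114 + 51\right)} = \sqrt{0 \left(-5\right) + 248 \cdot 165} = \sqrt{0 + 40920} = \sqrt{40920} = 2 \sqrt{10230}$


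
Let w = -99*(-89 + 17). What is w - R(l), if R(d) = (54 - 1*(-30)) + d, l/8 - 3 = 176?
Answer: 5612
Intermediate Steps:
l = 1432 (l = 24 + 8*176 = 24 + 1408 = 1432)
R(d) = 84 + d (R(d) = (54 + 30) + d = 84 + d)
w = 7128 (w = -99*(-72) = 7128)
w - R(l) = 7128 - (84 + 1432) = 7128 - 1*1516 = 7128 - 1516 = 5612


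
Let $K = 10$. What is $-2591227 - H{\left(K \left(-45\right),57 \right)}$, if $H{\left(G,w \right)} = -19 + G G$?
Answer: $-2793708$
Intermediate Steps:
$H{\left(G,w \right)} = -19 + G^{2}$
$-2591227 - H{\left(K \left(-45\right),57 \right)} = -2591227 - \left(-19 + \left(10 \left(-45\right)\right)^{2}\right) = -2591227 - \left(-19 + \left(-450\right)^{2}\right) = -2591227 - \left(-19 + 202500\right) = -2591227 - 202481 = -2793708$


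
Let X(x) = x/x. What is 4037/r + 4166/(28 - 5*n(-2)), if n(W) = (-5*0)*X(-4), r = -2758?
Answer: 203157/1379 ≈ 147.32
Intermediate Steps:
X(x) = 1
n(W) = 0 (n(W) = -5*0*1 = 0*1 = 0)
4037/r + 4166/(28 - 5*n(-2)) = 4037/(-2758) + 4166/(28 - 5*0) = 4037*(-1/2758) + 4166/(28 + 0) = -4037/2758 + 4166/28 = -4037/2758 + 4166*(1/28) = -4037/2758 + 2083/14 = 203157/1379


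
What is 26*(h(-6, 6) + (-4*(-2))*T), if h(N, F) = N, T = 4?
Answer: 676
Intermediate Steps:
26*(h(-6, 6) + (-4*(-2))*T) = 26*(-6 - 4*(-2)*4) = 26*(-6 + 8*4) = 26*(-6 + 32) = 26*26 = 676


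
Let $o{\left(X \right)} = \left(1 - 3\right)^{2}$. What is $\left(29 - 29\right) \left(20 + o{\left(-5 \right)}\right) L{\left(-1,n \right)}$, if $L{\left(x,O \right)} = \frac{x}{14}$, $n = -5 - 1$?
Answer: $0$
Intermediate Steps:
$o{\left(X \right)} = 4$ ($o{\left(X \right)} = \left(-2\right)^{2} = 4$)
$n = -6$ ($n = -5 - 1 = -6$)
$L{\left(x,O \right)} = \frac{x}{14}$ ($L{\left(x,O \right)} = x \frac{1}{14} = \frac{x}{14}$)
$\left(29 - 29\right) \left(20 + o{\left(-5 \right)}\right) L{\left(-1,n \right)} = \left(29 - 29\right) \left(20 + 4\right) \frac{1}{14} \left(-1\right) = 0 \cdot 24 \left(- \frac{1}{14}\right) = 0 \left(- \frac{1}{14}\right) = 0$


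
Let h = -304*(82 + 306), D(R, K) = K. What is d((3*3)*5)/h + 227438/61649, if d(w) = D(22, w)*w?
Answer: 26701927751/7271622848 ≈ 3.6721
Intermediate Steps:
h = -117952 (h = -304*388 = -117952)
d(w) = w**2 (d(w) = w*w = w**2)
d((3*3)*5)/h + 227438/61649 = ((3*3)*5)**2/(-117952) + 227438/61649 = (9*5)**2*(-1/117952) + 227438*(1/61649) = 45**2*(-1/117952) + 227438/61649 = 2025*(-1/117952) + 227438/61649 = -2025/117952 + 227438/61649 = 26701927751/7271622848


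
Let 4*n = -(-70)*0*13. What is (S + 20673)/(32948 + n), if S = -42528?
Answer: -21855/32948 ≈ -0.66332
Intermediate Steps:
n = 0 (n = (-(-70)*0*13)/4 = (-35*0*13)/4 = (0*13)/4 = (¼)*0 = 0)
(S + 20673)/(32948 + n) = (-42528 + 20673)/(32948 + 0) = -21855/32948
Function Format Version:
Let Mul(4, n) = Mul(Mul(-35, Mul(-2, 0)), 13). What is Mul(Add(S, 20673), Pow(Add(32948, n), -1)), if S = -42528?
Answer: Rational(-21855, 32948) ≈ -0.66332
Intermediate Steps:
n = 0 (n = Mul(Rational(1, 4), Mul(Mul(-35, Mul(-2, 0)), 13)) = Mul(Rational(1, 4), Mul(Mul(-35, 0), 13)) = Mul(Rational(1, 4), Mul(0, 13)) = Mul(Rational(1, 4), 0) = 0)
Mul(Add(S, 20673), Pow(Add(32948, n), -1)) = Mul(Add(-42528, 20673), Pow(Add(32948, 0), -1)) = Mul(-21855, Pow(32948, -1)) = Mul(-21855, Rational(1, 32948)) = Rational(-21855, 32948)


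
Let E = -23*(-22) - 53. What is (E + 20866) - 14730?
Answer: 6589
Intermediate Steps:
E = 453 (E = 506 - 53 = 453)
(E + 20866) - 14730 = (453 + 20866) - 14730 = 21319 - 14730 = 6589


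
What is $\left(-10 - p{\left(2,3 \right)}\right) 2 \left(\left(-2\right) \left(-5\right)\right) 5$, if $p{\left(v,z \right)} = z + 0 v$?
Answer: $-1300$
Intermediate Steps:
$p{\left(v,z \right)} = z$ ($p{\left(v,z \right)} = z + 0 = z$)
$\left(-10 - p{\left(2,3 \right)}\right) 2 \left(\left(-2\right) \left(-5\right)\right) 5 = \left(-10 - 3\right) 2 \left(\left(-2\right) \left(-5\right)\right) 5 = \left(-10 - 3\right) 2 \cdot 10 \cdot 5 = \left(-13\right) 20 \cdot 5 = \left(-260\right) 5 = -1300$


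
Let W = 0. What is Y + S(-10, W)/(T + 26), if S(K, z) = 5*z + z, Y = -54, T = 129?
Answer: -54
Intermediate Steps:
S(K, z) = 6*z
Y + S(-10, W)/(T + 26) = -54 + (6*0)/(129 + 26) = -54 + 0/155 = -54 + 0*(1/155) = -54 + 0 = -54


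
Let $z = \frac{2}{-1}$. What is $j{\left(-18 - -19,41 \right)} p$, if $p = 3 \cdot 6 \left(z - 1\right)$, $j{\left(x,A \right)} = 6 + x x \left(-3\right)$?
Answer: $-162$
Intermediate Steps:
$z = -2$ ($z = 2 \left(-1\right) = -2$)
$j{\left(x,A \right)} = 6 - 3 x^{2}$ ($j{\left(x,A \right)} = 6 + x^{2} \left(-3\right) = 6 - 3 x^{2}$)
$p = -54$ ($p = 3 \cdot 6 \left(-2 - 1\right) = 18 \left(-3\right) = -54$)
$j{\left(-18 - -19,41 \right)} p = \left(6 - 3 \left(-18 - -19\right)^{2}\right) \left(-54\right) = \left(6 - 3 \left(-18 + 19\right)^{2}\right) \left(-54\right) = \left(6 - 3 \cdot 1^{2}\right) \left(-54\right) = \left(6 - 3\right) \left(-54\right) = 3 \left(-54\right) = -162$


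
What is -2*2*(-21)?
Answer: 84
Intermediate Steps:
-2*2*(-21) = -4*(-21) = 84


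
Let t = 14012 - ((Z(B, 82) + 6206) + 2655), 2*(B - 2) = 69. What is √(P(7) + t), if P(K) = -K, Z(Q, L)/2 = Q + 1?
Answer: √5069 ≈ 71.197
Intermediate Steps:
B = 73/2 (B = 2 + (½)*69 = 2 + 69/2 = 73/2 ≈ 36.500)
Z(Q, L) = 2 + 2*Q (Z(Q, L) = 2*(Q + 1) = 2*(1 + Q) = 2 + 2*Q)
t = 5076 (t = 14012 - (((2 + 2*(73/2)) + 6206) + 2655) = 14012 - (((2 + 73) + 6206) + 2655) = 14012 - ((75 + 6206) + 2655) = 14012 - (6281 + 2655) = 14012 - 1*8936 = 14012 - 8936 = 5076)
√(P(7) + t) = √(-1*7 + 5076) = √(-7 + 5076) = √5069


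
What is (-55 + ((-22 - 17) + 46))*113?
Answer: -5424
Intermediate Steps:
(-55 + ((-22 - 17) + 46))*113 = (-55 + (-39 + 46))*113 = (-55 + 7)*113 = -48*113 = -5424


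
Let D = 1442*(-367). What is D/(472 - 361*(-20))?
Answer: -264607/3846 ≈ -68.801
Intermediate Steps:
D = -529214
D/(472 - 361*(-20)) = -529214/(472 - 361*(-20)) = -529214/(472 + 7220) = -529214/7692 = -529214*1/7692 = -264607/3846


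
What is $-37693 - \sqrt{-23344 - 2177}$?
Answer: $-37693 - i \sqrt{25521} \approx -37693.0 - 159.75 i$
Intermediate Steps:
$-37693 - \sqrt{-23344 - 2177} = -37693 - \sqrt{-25521} = -37693 - i \sqrt{25521}$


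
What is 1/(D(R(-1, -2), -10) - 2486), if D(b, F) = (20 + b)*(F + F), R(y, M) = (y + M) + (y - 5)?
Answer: -1/2706 ≈ -0.00036955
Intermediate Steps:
R(y, M) = -5 + M + 2*y (R(y, M) = (M + y) + (-5 + y) = -5 + M + 2*y)
D(b, F) = 2*F*(20 + b) (D(b, F) = (20 + b)*(2*F) = 2*F*(20 + b))
1/(D(R(-1, -2), -10) - 2486) = 1/(2*(-10)*(20 + (-5 - 2 + 2*(-1))) - 2486) = 1/(2*(-10)*(20 + (-5 - 2 - 2)) - 2486) = 1/(2*(-10)*(20 - 9) - 2486) = 1/(2*(-10)*11 - 2486) = 1/(-220 - 2486) = 1/(-2706) = -1/2706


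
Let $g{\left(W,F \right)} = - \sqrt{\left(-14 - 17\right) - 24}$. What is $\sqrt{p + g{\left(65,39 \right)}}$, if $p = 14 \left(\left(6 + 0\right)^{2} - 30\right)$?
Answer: $\sqrt{84 - i \sqrt{55}} \approx 9.1741 - 0.40419 i$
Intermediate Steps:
$g{\left(W,F \right)} = - i \sqrt{55}$ ($g{\left(W,F \right)} = - \sqrt{\left(-14 - 17\right) - 24} = - \sqrt{-31 - 24} = - \sqrt{-55} = - i \sqrt{55}$)
$p = 84$ ($p = 14 \left(6^{2} - 30\right) = 14 \left(36 - 30\right) = 14 \cdot 6 = 84$)
$\sqrt{p + g{\left(65,39 \right)}} = \sqrt{84 - i \sqrt{55}}$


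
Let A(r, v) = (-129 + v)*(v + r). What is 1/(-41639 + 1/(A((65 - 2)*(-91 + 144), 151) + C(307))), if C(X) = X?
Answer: -77087/3209825592 ≈ -2.4016e-5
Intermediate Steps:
A(r, v) = (-129 + v)*(r + v)
1/(-41639 + 1/(A((65 - 2)*(-91 + 144), 151) + C(307))) = 1/(-41639 + 1/((151² - 129*(65 - 2)*(-91 + 144) - 129*151 + ((65 - 2)*(-91 + 144))*151) + 307)) = 1/(-41639 + 1/((22801 - 8127*53 - 19479 + (63*53)*151) + 307)) = 1/(-41639 + 1/((22801 - 129*3339 - 19479 + 3339*151) + 307)) = 1/(-41639 + 1/((22801 - 430731 - 19479 + 504189) + 307)) = 1/(-41639 + 1/(76780 + 307)) = 1/(-41639 + 1/77087) = 1/(-3209825592/77087) = -77087/3209825592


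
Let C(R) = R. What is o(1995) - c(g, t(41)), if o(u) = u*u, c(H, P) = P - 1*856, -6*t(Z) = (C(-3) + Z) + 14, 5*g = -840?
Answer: 11942669/3 ≈ 3.9809e+6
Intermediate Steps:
g = -168 (g = (1/5)*(-840) = -168)
t(Z) = -11/6 - Z/6 (t(Z) = -((-3 + Z) + 14)/6 = -(11 + Z)/6 = -11/6 - Z/6)
c(H, P) = -856 + P (c(H, P) = P - 856 = -856 + P)
o(u) = u**2
o(1995) - c(g, t(41)) = 1995**2 - (-856 + (-11/6 - 1/6*41)) = 3980025 - (-856 + (-11/6 - 41/6)) = 3980025 - (-856 - 26/3) = 3980025 - 1*(-2594/3) = 3980025 + 2594/3 = 11942669/3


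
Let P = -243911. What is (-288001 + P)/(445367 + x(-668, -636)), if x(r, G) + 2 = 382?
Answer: -531912/445747 ≈ -1.1933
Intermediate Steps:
x(r, G) = 380 (x(r, G) = -2 + 382 = 380)
(-288001 + P)/(445367 + x(-668, -636)) = (-288001 - 243911)/(445367 + 380) = -531912/445747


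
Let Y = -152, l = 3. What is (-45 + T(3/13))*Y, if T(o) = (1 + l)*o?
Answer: 87096/13 ≈ 6699.7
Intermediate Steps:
T(o) = 4*o (T(o) = (1 + 3)*o = 4*o)
(-45 + T(3/13))*Y = (-45 + 4*(3/13))*(-152) = (-45 + 12/13)*(-152) = -573/13*(-152) = 87096/13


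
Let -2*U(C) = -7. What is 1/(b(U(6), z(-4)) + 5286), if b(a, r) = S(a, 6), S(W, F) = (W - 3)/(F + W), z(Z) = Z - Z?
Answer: 19/100435 ≈ 0.00018918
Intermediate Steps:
z(Z) = 0
U(C) = 7/2 (U(C) = -½*(-7) = 7/2)
S(W, F) = (-3 + W)/(F + W)
b(a, r) = (-3 + a)/(6 + a)
1/(b(U(6), z(-4)) + 5286) = 1/((-3 + 7/2)/(6 + 7/2) + 5286) = 1/((½)/(19/2) + 5286) = 1/((2/19)*(½) + 5286) = 1/(1/19 + 5286) = 1/(100435/19) = 19/100435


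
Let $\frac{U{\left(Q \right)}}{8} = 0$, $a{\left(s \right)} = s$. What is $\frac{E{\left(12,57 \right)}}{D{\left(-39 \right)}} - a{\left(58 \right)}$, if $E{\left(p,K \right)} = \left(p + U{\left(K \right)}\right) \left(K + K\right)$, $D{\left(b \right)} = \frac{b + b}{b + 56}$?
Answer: $- \frac{4630}{13} \approx -356.15$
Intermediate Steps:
$D{\left(b \right)} = \frac{2 b}{56 + b}$
$U{\left(Q \right)} = 0$ ($U{\left(Q \right)} = 8 \cdot 0 = 0$)
$E{\left(p,K \right)} = 2 K p$ ($E{\left(p,K \right)} = \left(p + 0\right) \left(K + K\right) = p 2 K = 2 K p$)
$\frac{E{\left(12,57 \right)}}{D{\left(-39 \right)}} - a{\left(58 \right)} = \frac{2 \cdot 57 \cdot 12}{2 \left(-39\right) \frac{1}{56 - 39}} - 58 = \frac{1368}{2 \left(-39\right) \frac{1}{17}} - 58 = \frac{1368}{- \frac{78}{17}} - 58 = 1368 \left(- \frac{17}{78}\right) - 58 = - \frac{3876}{13} - 58 = - \frac{4630}{13}$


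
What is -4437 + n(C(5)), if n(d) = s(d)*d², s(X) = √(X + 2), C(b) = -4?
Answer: -4437 + 16*I*√2 ≈ -4437.0 + 22.627*I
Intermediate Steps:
s(X) = √(2 + X)
n(d) = d²*√(2 + d) (n(d) = √(2 + d)*d² = d²*√(2 + d))
-4437 + n(C(5)) = -4437 + (-4)²*√(2 - 4) = -4437 + 16*√(-2) = -4437 + 16*(I*√2) = -4437 + 16*I*√2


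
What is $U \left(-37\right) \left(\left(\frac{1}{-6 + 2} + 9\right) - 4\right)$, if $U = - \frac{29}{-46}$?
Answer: $- \frac{20387}{184} \approx -110.8$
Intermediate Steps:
$U = \frac{29}{46}$ ($U = \left(-29\right) \left(- \frac{1}{46}\right) = \frac{29}{46} \approx 0.63043$)
$U \left(-37\right) \left(\left(\frac{1}{-6 + 2} + 9\right) - 4\right) = \frac{29}{46} \left(-37\right) \left(\left(\frac{1}{-6 + 2} + 9\right) - 4\right) = - \frac{1073 \left(\left(\frac{1}{-4} + 9\right) - 4\right)}{46} = - \frac{1073 \left(\left(- \frac{1}{4} + 9\right) - 4\right)}{46} = - \frac{1073 \left(\frac{35}{4} - 4\right)}{46} = \left(- \frac{1073}{46}\right) \frac{19}{4} = - \frac{20387}{184}$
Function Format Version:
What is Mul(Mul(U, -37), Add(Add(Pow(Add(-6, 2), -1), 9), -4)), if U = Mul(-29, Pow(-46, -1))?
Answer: Rational(-20387, 184) ≈ -110.80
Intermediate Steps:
U = Rational(29, 46) (U = Mul(-29, Rational(-1, 46)) = Rational(29, 46) ≈ 0.63043)
Mul(Mul(U, -37), Add(Add(Pow(Add(-6, 2), -1), 9), -4)) = Mul(Mul(Rational(29, 46), -37), Add(Add(Pow(Add(-6, 2), -1), 9), -4)) = Mul(Rational(-1073, 46), Add(Add(Pow(-4, -1), 9), -4)) = Mul(Rational(-1073, 46), Add(Add(Rational(-1, 4), 9), -4)) = Mul(Rational(-1073, 46), Add(Rational(35, 4), -4)) = Mul(Rational(-1073, 46), Rational(19, 4)) = Rational(-20387, 184)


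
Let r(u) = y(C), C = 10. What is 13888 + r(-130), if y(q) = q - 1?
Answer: 13897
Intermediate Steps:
y(q) = -1 + q
r(u) = 9 (r(u) = -1 + 10 = 9)
13888 + r(-130) = 13888 + 9 = 13897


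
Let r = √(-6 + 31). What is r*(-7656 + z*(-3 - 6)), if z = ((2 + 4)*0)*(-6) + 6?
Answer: -38550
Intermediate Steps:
r = 5 (r = √25 = 5)
z = 6 (z = (6*0)*(-6) + 6 = 0*(-6) + 6 = 0 + 6 = 6)
r*(-7656 + z*(-3 - 6)) = 5*(-7656 + 6*(-3 - 6)) = 5*(-7656 + 6*(-9)) = 5*(-7656 - 54) = 5*(-7710) = -38550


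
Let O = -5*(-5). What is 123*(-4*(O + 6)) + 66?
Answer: -15186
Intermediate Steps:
O = 25
123*(-4*(O + 6)) + 66 = 123*(-4*(25 + 6)) + 66 = 123*(-4*31) + 66 = 123*(-124) + 66 = -15252 + 66 = -15186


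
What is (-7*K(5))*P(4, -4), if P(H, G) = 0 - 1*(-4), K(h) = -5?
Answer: 140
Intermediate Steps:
P(H, G) = 4 (P(H, G) = 0 + 4 = 4)
(-7*K(5))*P(4, -4) = -7*(-5)*4 = 35*4 = 140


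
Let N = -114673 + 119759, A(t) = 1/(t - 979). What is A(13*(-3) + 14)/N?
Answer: -1/5106344 ≈ -1.9583e-7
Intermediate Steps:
A(t) = 1/(-979 + t)
N = 5086
A(13*(-3) + 14)/N = 1/((-979 + (13*(-3) + 14))*5086) = (1/5086)/(-979 + (-39 + 14)) = (1/5086)/(-979 - 25) = (1/5086)/(-1004) = -1/1004*1/5086 = -1/5106344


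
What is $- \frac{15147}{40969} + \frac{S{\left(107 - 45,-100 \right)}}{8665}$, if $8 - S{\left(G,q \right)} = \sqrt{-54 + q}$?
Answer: $- \frac{130921003}{354996385} - \frac{i \sqrt{154}}{8665} \approx -0.3688 - 0.0014322 i$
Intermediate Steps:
$S{\left(G,q \right)} = 8 - \sqrt{-54 + q}$
$- \frac{15147}{40969} + \frac{S{\left(107 - 45,-100 \right)}}{8665} = - \frac{15147}{40969} + \frac{8 - \sqrt{-54 - 100}}{8665} = \left(-15147\right) \frac{1}{40969} + \left(8 - \sqrt{-154}\right) \frac{1}{8665} = - \frac{15147}{40969} + \left(8 - i \sqrt{154}\right) \frac{1}{8665} = - \frac{15147}{40969} + \left(\frac{8}{8665} - \frac{i \sqrt{154}}{8665}\right) = - \frac{130921003}{354996385} - \frac{i \sqrt{154}}{8665}$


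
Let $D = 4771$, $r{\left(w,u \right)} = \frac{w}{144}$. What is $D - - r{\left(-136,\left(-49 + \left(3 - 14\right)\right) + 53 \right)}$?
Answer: $\frac{85861}{18} \approx 4770.1$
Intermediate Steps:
$r{\left(w,u \right)} = \frac{w}{144}$ ($r{\left(w,u \right)} = w \frac{1}{144} = \frac{w}{144}$)
$D - - r{\left(-136,\left(-49 + \left(3 - 14\right)\right) + 53 \right)} = 4771 - - \frac{-136}{144} = 4771 - \left(-1\right) \left(- \frac{17}{18}\right) = 4771 - \frac{17}{18} = \frac{85861}{18}$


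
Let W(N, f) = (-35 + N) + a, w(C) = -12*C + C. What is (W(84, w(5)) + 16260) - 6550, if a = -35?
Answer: 9724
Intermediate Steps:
w(C) = -11*C
W(N, f) = -70 + N (W(N, f) = (-35 + N) - 35 = -70 + N)
(W(84, w(5)) + 16260) - 6550 = ((-70 + 84) + 16260) - 6550 = (14 + 16260) - 6550 = 16274 - 6550 = 9724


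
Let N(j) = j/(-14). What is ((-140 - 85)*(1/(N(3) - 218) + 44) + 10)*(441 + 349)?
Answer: -4773306400/611 ≈ -7.8123e+6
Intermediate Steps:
N(j) = -j/14 (N(j) = j*(-1/14) = -j/14)
((-140 - 85)*(1/(N(3) - 218) + 44) + 10)*(441 + 349) = ((-140 - 85)*(1/(-1/14*3 - 218) + 44) + 10)*(441 + 349) = (-225*(1/(-3/14 - 218) + 44) + 10)*790 = (-225*(1/(-3055/14) + 44) + 10)*790 = (-225*(-14/3055 + 44) + 10)*790 = (-225*134406/3055 + 10)*790 = (-6048270/611 + 10)*790 = -6042160/611*790 = -4773306400/611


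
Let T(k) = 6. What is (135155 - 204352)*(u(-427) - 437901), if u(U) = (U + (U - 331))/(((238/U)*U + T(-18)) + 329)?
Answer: 5787601512742/191 ≈ 3.0302e+10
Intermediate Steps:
u(U) = -331/573 + 2*U/573 (u(U) = (U + (U - 331))/(((238/U)*U + 6) + 329) = (U + (-331 + U))/((238 + 6) + 329) = (-331 + 2*U)/(244 + 329) = (-331 + 2*U)/573 = (-331 + 2*U)*(1/573) = -331/573 + 2*U/573)
(135155 - 204352)*(u(-427) - 437901) = (135155 - 204352)*((-331/573 + (2/573)*(-427)) - 437901) = -69197*((-331/573 - 854/573) - 437901) = -69197*(-395/191 - 437901) = -69197*(-83639486/191) = 5787601512742/191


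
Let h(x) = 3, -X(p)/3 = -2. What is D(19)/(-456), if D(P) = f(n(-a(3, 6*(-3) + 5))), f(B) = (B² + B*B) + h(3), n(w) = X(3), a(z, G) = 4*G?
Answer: -25/152 ≈ -0.16447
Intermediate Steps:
X(p) = 6 (X(p) = -3*(-2) = 6)
n(w) = 6
f(B) = 3 + 2*B² (f(B) = (B² + B*B) + 3 = (B² + B²) + 3 = 2*B² + 3 = 3 + 2*B²)
D(P) = 75 (D(P) = 3 + 2*6² = 3 + 2*36 = 3 + 72 = 75)
D(19)/(-456) = 75/(-456) = 75*(-1/456) = -25/152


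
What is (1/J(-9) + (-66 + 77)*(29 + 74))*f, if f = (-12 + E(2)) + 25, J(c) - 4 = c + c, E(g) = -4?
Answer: 142749/14 ≈ 10196.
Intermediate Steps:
J(c) = 4 + 2*c (J(c) = 4 + (c + c) = 4 + 2*c)
f = 9 (f = (-12 - 4) + 25 = -16 + 25 = 9)
(1/J(-9) + (-66 + 77)*(29 + 74))*f = (1/(4 + 2*(-9)) + (-66 + 77)*(29 + 74))*9 = (1/(4 - 18) + 11*103)*9 = (1/(-14) + 1133)*9 = (-1/14 + 1133)*9 = (15861/14)*9 = 142749/14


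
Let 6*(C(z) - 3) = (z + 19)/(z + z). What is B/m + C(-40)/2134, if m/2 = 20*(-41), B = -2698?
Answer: 4610019/2799808 ≈ 1.6465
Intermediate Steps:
m = -1640 (m = 2*(20*(-41)) = 2*(-820) = -1640)
C(z) = 3 + (19 + z)/(12*z) (C(z) = 3 + ((z + 19)/(z + z))/6 = 3 + ((19 + z)/((2*z)))/6 = 3 + ((19 + z)*(1/(2*z)))/6 = 3 + ((19 + z)/(2*z))/6 = 3 + (19 + z)/(12*z))
B/m + C(-40)/2134 = -2698/(-1640) + ((1/12)*(19 + 37*(-40))/(-40))/2134 = -2698*(-1/1640) + ((1/12)*(-1/40)*(19 - 1480))*(1/2134) = 1349/820 + ((1/12)*(-1/40)*(-1461))*(1/2134) = 1349/820 + (487/160)*(1/2134) = 1349/820 + 487/341440 = 4610019/2799808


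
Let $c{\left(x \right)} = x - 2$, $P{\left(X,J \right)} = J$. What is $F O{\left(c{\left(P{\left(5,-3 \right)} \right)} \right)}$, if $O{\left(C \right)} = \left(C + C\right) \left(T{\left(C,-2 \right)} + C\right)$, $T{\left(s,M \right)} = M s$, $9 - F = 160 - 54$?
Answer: $4850$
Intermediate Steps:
$c{\left(x \right)} = -2 + x$
$F = -97$ ($F = 9 - \left(160 - 54\right) = 9 - 106 = -97$)
$O{\left(C \right)} = - 2 C^{2}$ ($O{\left(C \right)} = \left(C + C\right) \left(- 2 C + C\right) = 2 C \left(- C\right) = - 2 C^{2}$)
$F O{\left(c{\left(P{\left(5,-3 \right)} \right)} \right)} = - 97 \left(- 2 \left(-2 - 3\right)^{2}\right) = - 97 \left(- 2 \left(-5\right)^{2}\right) = - 97 \left(\left(-2\right) 25\right) = \left(-97\right) \left(-50\right) = 4850$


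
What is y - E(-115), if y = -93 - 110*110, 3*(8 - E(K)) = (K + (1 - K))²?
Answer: -36602/3 ≈ -12201.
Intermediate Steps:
E(K) = 23/3 (E(K) = 8 - (K + (1 - K))²/3 = 8 - ⅓*1² = 8 - ⅓*1 = 8 - ⅓ = 23/3)
y = -12193 (y = -93 - 12100 = -12193)
y - E(-115) = -12193 - 1*23/3 = -12193 - 23/3 = -36602/3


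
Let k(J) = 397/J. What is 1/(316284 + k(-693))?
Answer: 693/219184415 ≈ 3.1617e-6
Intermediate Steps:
1/(316284 + k(-693)) = 1/(316284 + 397/(-693)) = 1/(316284 + 397*(-1/693)) = 1/(316284 - 397/693) = 1/(219184415/693) = 693/219184415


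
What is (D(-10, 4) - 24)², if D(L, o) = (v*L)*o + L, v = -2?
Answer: 2116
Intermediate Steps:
D(L, o) = L - 2*L*o (D(L, o) = (-2*L)*o + L = -2*L*o + L = L - 2*L*o)
(D(-10, 4) - 24)² = (-10*(1 - 2*4) - 24)² = (-10*(1 - 8) - 24)² = (-10*(-7) - 24)² = (70 - 24)² = 46² = 2116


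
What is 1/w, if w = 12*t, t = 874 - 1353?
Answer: -1/5748 ≈ -0.00017397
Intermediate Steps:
t = -479
w = -5748 (w = 12*(-479) = -5748)
1/w = 1/(-5748) = -1/5748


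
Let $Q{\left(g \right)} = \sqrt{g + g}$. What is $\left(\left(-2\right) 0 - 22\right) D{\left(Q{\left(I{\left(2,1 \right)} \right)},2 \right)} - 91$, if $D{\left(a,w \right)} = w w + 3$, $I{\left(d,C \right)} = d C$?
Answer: $-245$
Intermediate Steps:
$I{\left(d,C \right)} = C d$
$Q{\left(g \right)} = \sqrt{2} \sqrt{g}$ ($Q{\left(g \right)} = \sqrt{2 g} = \sqrt{2} \sqrt{g}$)
$D{\left(a,w \right)} = 3 + w^{2}$ ($D{\left(a,w \right)} = w^{2} + 3 = 3 + w^{2}$)
$\left(\left(-2\right) 0 - 22\right) D{\left(Q{\left(I{\left(2,1 \right)} \right)},2 \right)} - 91 = \left(\left(-2\right) 0 - 22\right) \left(3 + 2^{2}\right) - 91 = \left(0 - 22\right) \left(3 + 4\right) - 91 = \left(-22\right) 7 - 91 = -154 - 91 = -245$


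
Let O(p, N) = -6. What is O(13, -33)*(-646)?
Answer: 3876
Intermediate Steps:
O(13, -33)*(-646) = -6*(-646) = 3876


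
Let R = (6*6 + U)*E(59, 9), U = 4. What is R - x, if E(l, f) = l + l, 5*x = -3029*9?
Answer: 50861/5 ≈ 10172.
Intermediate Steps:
x = -27261/5 (x = (-3029*9)/5 = (⅕)*(-27261) = -27261/5 ≈ -5452.2)
E(l, f) = 2*l
R = 4720 (R = (6*6 + 4)*(2*59) = (36 + 4)*118 = 40*118 = 4720)
R - x = 4720 - 1*(-27261/5) = 4720 + 27261/5 = 50861/5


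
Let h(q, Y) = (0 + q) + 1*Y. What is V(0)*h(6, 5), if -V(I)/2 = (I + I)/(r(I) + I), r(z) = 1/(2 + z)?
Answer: 0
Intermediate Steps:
h(q, Y) = Y + q (h(q, Y) = q + Y = Y + q)
V(I) = -4*I/(I + 1/(2 + I)) (V(I) = -2*(I + I)/(1/(2 + I) + I) = -2*2*I/(I + 1/(2 + I)) = -4*I/(I + 1/(2 + I)))
V(0)*h(6, 5) = (-4*0*(2 + 0)/(1 + 0*(2 + 0)))*(5 + 6) = -4*0*2/(1 + 0*2)*11 = -4*0*2/(1 + 0)*11 = -4*0*2/1*11 = -4*0*1*2*11 = 0*11 = 0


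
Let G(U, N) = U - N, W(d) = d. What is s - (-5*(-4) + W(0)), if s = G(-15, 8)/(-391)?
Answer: -339/17 ≈ -19.941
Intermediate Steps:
s = 1/17 (s = (-15 - 1*8)/(-391) = (-15 - 8)*(-1/391) = -23*(-1/391) = 1/17 ≈ 0.058824)
s - (-5*(-4) + W(0)) = 1/17 - (-5*(-4) + 0) = 1/17 - (20 + 0) = 1/17 - 1*20 = 1/17 - 20 = -339/17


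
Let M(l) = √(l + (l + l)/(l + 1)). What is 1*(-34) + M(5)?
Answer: -34 + 2*√15/3 ≈ -31.418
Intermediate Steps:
M(l) = √(l + 2*l/(1 + l)) (M(l) = √(l + (2*l)/(1 + l)) = √(l + 2*l/(1 + l)))
1*(-34) + M(5) = 1*(-34) + √(5*(3 + 5)/(1 + 5)) = -34 + √(5*8/6) = -34 + √(5*(⅙)*8) = -34 + √(20/3) = -34 + 2*√15/3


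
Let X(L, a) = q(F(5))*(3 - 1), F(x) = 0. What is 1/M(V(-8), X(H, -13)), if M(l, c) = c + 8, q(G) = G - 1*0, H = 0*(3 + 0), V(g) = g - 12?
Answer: ⅛ ≈ 0.12500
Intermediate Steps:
V(g) = -12 + g
H = 0 (H = 0*3 = 0)
q(G) = G (q(G) = G + 0 = G)
X(L, a) = 0 (X(L, a) = 0*(3 - 1) = 0*2 = 0)
M(l, c) = 8 + c
1/M(V(-8), X(H, -13)) = 1/(8 + 0) = 1/8 = ⅛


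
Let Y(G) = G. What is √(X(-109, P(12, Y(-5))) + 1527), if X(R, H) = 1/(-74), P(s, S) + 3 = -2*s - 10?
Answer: √8361778/74 ≈ 39.077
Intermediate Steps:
P(s, S) = -13 - 2*s (P(s, S) = -3 + (-2*s - 10) = -3 + (-10 - 2*s) = -13 - 2*s)
X(R, H) = -1/74
√(X(-109, P(12, Y(-5))) + 1527) = √(-1/74 + 1527) = √(112997/74) = √8361778/74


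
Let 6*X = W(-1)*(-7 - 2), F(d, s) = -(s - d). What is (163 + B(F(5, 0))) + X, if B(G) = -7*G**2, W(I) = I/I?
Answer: -27/2 ≈ -13.500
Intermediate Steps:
W(I) = 1
F(d, s) = d - s
X = -3/2 (X = (1*(-7 - 2))/6 = (1*(-9))/6 = (1/6)*(-9) = -3/2 ≈ -1.5000)
(163 + B(F(5, 0))) + X = (163 - 7*(5 - 1*0)**2) - 3/2 = (163 - 7*(5 + 0)**2) - 3/2 = (163 - 7*5**2) - 3/2 = (163 - 7*25) - 3/2 = (163 - 175) - 3/2 = -12 - 3/2 = -27/2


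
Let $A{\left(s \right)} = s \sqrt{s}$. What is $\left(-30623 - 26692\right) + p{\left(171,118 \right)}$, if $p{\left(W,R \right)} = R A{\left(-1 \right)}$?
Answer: $-57315 - 118 i \approx -57315.0 - 118.0 i$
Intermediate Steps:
$A{\left(s \right)} = s^{\frac{3}{2}}$
$p{\left(W,R \right)} = - i R$ ($p{\left(W,R \right)} = R \left(-1\right)^{\frac{3}{2}} = R \left(- i\right) = - i R$)
$\left(-30623 - 26692\right) + p{\left(171,118 \right)} = \left(-30623 - 26692\right) - i 118 = -57315 - 118 i$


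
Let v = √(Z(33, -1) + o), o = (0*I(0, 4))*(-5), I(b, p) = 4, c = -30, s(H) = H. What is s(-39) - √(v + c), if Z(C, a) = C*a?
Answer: -39 - √(-30 + I*√33) ≈ -39.522 - 5.502*I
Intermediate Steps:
o = 0 (o = (0*4)*(-5) = 0*(-5) = 0)
v = I*√33 (v = √(33*(-1) + 0) = √(-33 + 0) = √(-33) = I*√33 ≈ 5.7446*I)
s(-39) - √(v + c) = -39 - √(I*√33 - 30) = -39 - √(-30 + I*√33)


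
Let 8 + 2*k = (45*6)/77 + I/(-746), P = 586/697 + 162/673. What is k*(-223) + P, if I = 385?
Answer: 30159537268071/53889901604 ≈ 559.65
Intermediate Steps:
P = 507292/469081 (P = 586*(1/697) + 162*(1/673) = 586/697 + 162/673 = 507292/469081 ≈ 1.0815)
k = -287761/114884 (k = -4 + ((45*6)/77 + 385/(-746))/2 = -4 + (270*(1/77) + 385*(-1/746))/2 = -4 + (270/77 - 385/746)/2 = -4 + (½)*(171775/57442) = -4 + 171775/114884 = -287761/114884 ≈ -2.5048)
k*(-223) + P = -287761/114884*(-223) + 507292/469081 = 64170703/114884 + 507292/469081 = 30159537268071/53889901604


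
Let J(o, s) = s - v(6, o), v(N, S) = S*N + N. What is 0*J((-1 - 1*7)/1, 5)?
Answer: 0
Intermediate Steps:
v(N, S) = N + N*S (v(N, S) = N*S + N = N + N*S)
J(o, s) = -6 + s - 6*o (J(o, s) = s - 6*(1 + o) = s - (6 + 6*o) = s + (-6 - 6*o) = -6 + s - 6*o)
0*J((-1 - 1*7)/1, 5) = 0*(-6 + 5 - 6*(-1 - 1*7)/1) = 0*(-6 + 5 - 6*(-1 - 7)) = 0*(-6 + 5 - (-48)) = 0*(-6 + 5 - 6*(-8)) = 0*(-6 + 5 + 48) = 0*47 = 0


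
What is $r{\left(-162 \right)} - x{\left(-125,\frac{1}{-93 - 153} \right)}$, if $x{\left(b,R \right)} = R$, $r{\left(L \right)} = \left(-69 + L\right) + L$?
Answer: $- \frac{96677}{246} \approx -393.0$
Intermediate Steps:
$r{\left(L \right)} = -69 + 2 L$
$r{\left(-162 \right)} - x{\left(-125,\frac{1}{-93 - 153} \right)} = \left(-69 + 2 \left(-162\right)\right) - \frac{1}{-93 - 153} = \left(-69 - 324\right) - \frac{1}{-246} = -393 - - \frac{1}{246} = -393 + \frac{1}{246} = - \frac{96677}{246}$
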